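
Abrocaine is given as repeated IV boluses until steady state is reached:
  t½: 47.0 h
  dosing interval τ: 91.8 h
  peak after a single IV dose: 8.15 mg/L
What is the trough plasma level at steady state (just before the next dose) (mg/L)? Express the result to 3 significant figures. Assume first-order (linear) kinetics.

k = ln2 / t½ = 0.693147 / 47.0 = 0.01475 h⁻¹
e^(−kτ) = e^(−0.01475 × 91.8) = 0.2582
Accumulation ratio R = 1 / (1 − e^(−kτ)) = 1 / (1 − 0.2582) = 1.348
Steady-state trough = C₀ × R × e^(−kτ) = 8.15 × 1.348 × 0.2582 = 2.837 mg/L

2.84 mg/L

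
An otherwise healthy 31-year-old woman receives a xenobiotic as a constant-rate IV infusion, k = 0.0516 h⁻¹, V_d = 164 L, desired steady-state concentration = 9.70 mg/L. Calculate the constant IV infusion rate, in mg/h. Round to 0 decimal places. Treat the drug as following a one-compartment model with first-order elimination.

82 mg/h

CL = k × Vd = 0.05160 × 164 = 8.462 L/h
At steady state, infusion rate R₀ = Css × CL = 9.70 × 8.462 = 82.08 mg/h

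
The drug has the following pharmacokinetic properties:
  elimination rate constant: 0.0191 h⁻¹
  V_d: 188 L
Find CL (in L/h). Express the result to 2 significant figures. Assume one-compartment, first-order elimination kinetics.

CL = k × Vd = 0.0191 × 188 = 3.591 L/h

3.6 L/h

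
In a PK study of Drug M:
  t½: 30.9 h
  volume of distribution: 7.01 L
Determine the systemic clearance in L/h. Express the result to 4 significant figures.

k = ln2 / t½ = 0.693147 / 30.9 = 0.02243 h⁻¹
CL = k × Vd = 0.02243 × 7.01 = 0.1572 L/h

0.1572 L/h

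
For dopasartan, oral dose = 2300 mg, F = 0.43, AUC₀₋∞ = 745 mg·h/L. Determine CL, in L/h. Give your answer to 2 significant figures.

CL = F·Dose / AUC = 0.43 × 2300 / 745 = 1.328 L/h

1.3 L/h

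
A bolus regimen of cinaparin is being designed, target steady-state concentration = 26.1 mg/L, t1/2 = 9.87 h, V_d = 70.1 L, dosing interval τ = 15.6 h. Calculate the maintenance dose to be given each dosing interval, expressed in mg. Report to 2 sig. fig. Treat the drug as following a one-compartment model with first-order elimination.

k = ln2 / t½ = 0.693147 / 9.87 = 0.07023 h⁻¹
CL = k × Vd = 0.07023 × 70.1 = 4.923 L/h
At steady state, Dose/τ = Css × CL.
Dose = Css × CL × τ = 26.1 × 4.923 × 15.6 = 2004 mg

2000 mg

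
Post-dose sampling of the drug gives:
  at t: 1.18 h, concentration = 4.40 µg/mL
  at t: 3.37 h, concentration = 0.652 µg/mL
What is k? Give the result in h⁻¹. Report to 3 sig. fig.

k = ln(C₁/C₂) / (t₂ − t₁) = ln(4.40/0.652) / (3.37 − 1.18)
  = 1.909 / 2.190 = 0.8717 h⁻¹

0.872 h⁻¹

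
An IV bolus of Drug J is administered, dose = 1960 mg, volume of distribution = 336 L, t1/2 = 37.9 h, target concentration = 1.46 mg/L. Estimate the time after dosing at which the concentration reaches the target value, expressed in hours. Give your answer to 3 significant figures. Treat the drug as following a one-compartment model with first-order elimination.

75.7 h

C₀ = Dose / Vd = 1960 / 336 = 5.833 mg/L
k = ln2 / t½ = 0.693147 / 37.9 = 0.01829 h⁻¹
t = ln(C₀ / C) / k = ln(5.833 / 1.46) / 0.01829
  = ln(3.995) / 0.01829 = 1.385 / 0.01829 = 75.72 h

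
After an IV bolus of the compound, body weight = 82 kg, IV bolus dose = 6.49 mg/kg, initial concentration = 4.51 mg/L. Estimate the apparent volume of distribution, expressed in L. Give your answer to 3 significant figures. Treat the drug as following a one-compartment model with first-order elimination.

118 L

Dose = 6.49 × 82 = 532.2 mg
Vd = Dose / C₀ = 532.2 / 4.51 = 118.0 L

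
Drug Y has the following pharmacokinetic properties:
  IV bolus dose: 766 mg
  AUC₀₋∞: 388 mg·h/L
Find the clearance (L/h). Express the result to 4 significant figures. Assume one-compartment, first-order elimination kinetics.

1.974 L/h

CL = Dose / AUC = 766 / 388 = 1.974 L/h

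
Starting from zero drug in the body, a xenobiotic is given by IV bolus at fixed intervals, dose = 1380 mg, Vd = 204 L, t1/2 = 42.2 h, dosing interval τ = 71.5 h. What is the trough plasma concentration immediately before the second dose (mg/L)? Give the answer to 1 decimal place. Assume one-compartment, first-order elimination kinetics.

C₀ per dose = Dose / Vd = 1380 / 204 = 6.765 mg/L
k = ln2 / t½ = 0.693147 / 42.2 = 0.01643 h⁻¹
Fraction remaining after one interval: r = e^(−kτ) = e^(−0.01643 × 71.5) = 0.3089
Before dose 2, 1 dose has been given (aged 1τ).
C_trough = C₀ × r = 6.765 × 0.3089 = 2.090 mg/L

2.1 mg/L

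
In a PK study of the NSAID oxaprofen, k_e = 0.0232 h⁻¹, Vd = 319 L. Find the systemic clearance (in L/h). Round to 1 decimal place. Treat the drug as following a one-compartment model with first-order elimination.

7.4 L/h

CL = k × Vd = 0.0232 × 319 = 7.401 L/h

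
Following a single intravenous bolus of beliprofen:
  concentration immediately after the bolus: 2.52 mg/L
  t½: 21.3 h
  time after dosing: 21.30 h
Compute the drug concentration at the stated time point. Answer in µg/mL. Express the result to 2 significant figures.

1.3 µg/mL

k = ln2 / t½ = 0.693147 / 21.3 = 0.03254 h⁻¹
t / t½ = 21.30 / 21.3 = 1 half-lives
C = C₀ × (1/2)^1 = 2.520 × 0.5000 = 1.260 mg/L
(1.260 mg/L = 1.260 µg/mL)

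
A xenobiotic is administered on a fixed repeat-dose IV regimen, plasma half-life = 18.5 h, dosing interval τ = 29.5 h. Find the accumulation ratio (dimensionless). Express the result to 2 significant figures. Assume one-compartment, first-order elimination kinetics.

k = ln2 / t½ = 0.693147 / 18.5 = 0.03747 h⁻¹
e^(−kτ) = e^(−0.03747 × 29.5) = 0.3311
Accumulation ratio R = 1 / (1 − e^(−kτ)) = 1 / (1 − 0.3311) = 1.495

1.5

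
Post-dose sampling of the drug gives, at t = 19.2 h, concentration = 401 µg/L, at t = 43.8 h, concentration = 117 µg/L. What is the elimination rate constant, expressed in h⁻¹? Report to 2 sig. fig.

k = ln(C₁/C₂) / (t₂ − t₁) = ln(401/117) / (43.8 − 19.2)
  = 1.232 / 24.60 = 0.05008 h⁻¹

0.050 h⁻¹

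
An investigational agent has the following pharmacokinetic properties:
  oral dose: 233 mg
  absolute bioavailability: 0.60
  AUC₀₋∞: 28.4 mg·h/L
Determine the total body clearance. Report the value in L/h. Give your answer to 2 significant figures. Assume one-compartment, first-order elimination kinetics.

CL = F·Dose / AUC = 0.60 × 233 / 28.4 = 4.923 L/h

4.9 L/h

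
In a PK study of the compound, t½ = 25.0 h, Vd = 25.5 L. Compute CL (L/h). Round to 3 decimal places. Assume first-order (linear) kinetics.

0.707 L/h

k = ln2 / t½ = 0.693147 / 25.0 = 0.02773 h⁻¹
CL = k × Vd = 0.02773 × 25.5 = 0.7071 L/h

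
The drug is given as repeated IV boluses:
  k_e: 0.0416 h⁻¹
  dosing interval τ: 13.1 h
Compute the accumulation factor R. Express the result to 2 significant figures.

e^(−kτ) = e^(−0.04160 × 13.1) = 0.5799
Accumulation ratio R = 1 / (1 − e^(−kτ)) = 1 / (1 − 0.5799) = 2.380

2.4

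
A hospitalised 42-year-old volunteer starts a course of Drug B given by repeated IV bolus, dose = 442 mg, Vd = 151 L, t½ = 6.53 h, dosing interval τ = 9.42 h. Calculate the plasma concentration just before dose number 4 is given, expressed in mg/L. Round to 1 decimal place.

1.6 mg/L

C₀ per dose = Dose / Vd = 442 / 151 = 2.927 mg/L
k = ln2 / t½ = 0.693147 / 6.53 = 0.1061 h⁻¹
Fraction remaining after one interval: r = e^(−kτ) = e^(−0.1061 × 9.42) = 0.3681
Before dose 4, 3 doses have been given (aged 1τ, 2τ, 3τ).
C_trough = C₀ × (r + r² + … + r^3) = C₀ × r(1−r^3)/(1−r)
        = 2.927 × 0.3681 × (1 − 0.04988) / (1 − 0.3681) = 1.620 mg/L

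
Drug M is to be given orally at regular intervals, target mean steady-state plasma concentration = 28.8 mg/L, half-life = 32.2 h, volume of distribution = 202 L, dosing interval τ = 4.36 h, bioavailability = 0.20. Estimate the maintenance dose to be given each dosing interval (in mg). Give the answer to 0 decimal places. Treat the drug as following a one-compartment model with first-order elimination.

k = ln2 / t½ = 0.693147 / 32.2 = 0.02153 h⁻¹
CL = k × Vd = 0.02153 × 202 = 4.349 L/h
At steady state, F × (Dose/τ) = Css × CL.
Dose = Css × CL × τ / F = 28.8 × 4.349 × 4.36 / 0.20 = 2730 mg

2730 mg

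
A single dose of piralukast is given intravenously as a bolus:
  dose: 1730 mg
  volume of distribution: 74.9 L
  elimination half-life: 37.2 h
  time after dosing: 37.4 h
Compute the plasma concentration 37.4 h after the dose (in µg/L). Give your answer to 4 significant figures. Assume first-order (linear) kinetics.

C₀ = Dose / Vd = 1730 / 74.9 = 23.10 mg/L
k = ln2 / t½ = 0.693147 / 37.2 = 0.01863 h⁻¹
C = C₀ · e^(−k·t) = 23.10 × e^(−0.01863 × 37.4)
  = 23.10 × 0.4982 = 11.51 mg/L
Convert: 11.51 mg/L × 1000 = 11510 µg/L

11510 µg/L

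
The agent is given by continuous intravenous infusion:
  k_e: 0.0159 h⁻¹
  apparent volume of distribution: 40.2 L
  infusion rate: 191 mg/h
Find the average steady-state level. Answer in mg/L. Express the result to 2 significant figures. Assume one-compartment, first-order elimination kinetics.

CL = k × Vd = 0.01590 × 40.2 = 0.6392 L/h
At steady state Css = R₀ / CL = 191 / 0.6392 = 298.8 mg/L

300 mg/L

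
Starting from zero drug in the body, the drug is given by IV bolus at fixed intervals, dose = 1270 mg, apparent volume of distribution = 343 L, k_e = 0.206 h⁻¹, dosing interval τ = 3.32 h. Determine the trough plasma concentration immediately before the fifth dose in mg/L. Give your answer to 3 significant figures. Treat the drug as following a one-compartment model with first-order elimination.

C₀ per dose = Dose / Vd = 1270 / 343 = 3.703 mg/L
Fraction remaining after one interval: r = e^(−kτ) = e^(−0.2060 × 3.32) = 0.5046
Before dose 5, 4 doses have been given (aged 1τ, 2τ, 3τ, 4τ).
C_trough = C₀ × (r + r² + … + r^4) = C₀ × r(1−r^4)/(1−r)
        = 3.703 × 0.5046 × (1 − 0.06483) / (1 − 0.5046) = 3.527 mg/L

3.53 mg/L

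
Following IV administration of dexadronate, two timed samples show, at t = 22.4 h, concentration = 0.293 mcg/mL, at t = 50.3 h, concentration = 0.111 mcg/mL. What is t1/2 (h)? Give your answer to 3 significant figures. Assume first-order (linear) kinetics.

k = ln(C₁/C₂) / (t₂ − t₁) = ln(0.293/0.111) / (50.3 − 22.4)
  = 0.9706 / 27.90 = 0.03479 h⁻¹
t½ = ln2 / k = 0.693147 / 0.03479 = 19.92 h

19.9 h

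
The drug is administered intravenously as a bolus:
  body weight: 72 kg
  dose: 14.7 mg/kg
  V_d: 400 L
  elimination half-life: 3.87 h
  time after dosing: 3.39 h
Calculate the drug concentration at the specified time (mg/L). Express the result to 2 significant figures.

1.4 mg/L

Total dose = 14.7 × 72 = 1058 mg
C₀ = Dose / Vd = 1058 / 400 = 2.645 mg/L
k = ln2 / t½ = 0.693147 / 3.87 = 0.1791 h⁻¹
C = C₀ · e^(−k·t) = 2.645 × e^(−0.1791 × 3.39)
  = 2.645 × 0.5449 = 1.441 mg/L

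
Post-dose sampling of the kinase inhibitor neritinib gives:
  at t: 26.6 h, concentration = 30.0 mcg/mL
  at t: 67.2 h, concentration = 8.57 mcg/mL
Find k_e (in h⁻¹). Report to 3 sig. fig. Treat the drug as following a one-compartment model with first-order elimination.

0.0309 h⁻¹

k = ln(C₁/C₂) / (t₂ − t₁) = ln(30.0/8.57) / (67.2 − 26.6)
  = 1.253 / 40.60 = 0.03086 h⁻¹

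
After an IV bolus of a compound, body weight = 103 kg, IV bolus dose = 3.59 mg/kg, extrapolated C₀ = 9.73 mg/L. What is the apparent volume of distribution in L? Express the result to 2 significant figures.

Dose = 3.59 × 103 = 369.8 mg
Vd = Dose / C₀ = 369.8 / 9.73 = 38.01 L

38 L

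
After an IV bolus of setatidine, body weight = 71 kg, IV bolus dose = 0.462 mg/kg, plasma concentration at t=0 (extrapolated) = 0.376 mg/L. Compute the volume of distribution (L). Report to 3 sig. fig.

87.2 L

Dose = 0.462 × 71 = 32.80 mg
Vd = Dose / C₀ = 32.80 / 0.376 = 87.23 L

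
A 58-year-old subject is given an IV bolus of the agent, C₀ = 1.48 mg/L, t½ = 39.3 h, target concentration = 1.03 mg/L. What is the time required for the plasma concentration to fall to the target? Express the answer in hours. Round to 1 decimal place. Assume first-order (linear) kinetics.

20.6 h

k = ln2 / t½ = 0.693147 / 39.3 = 0.01764 h⁻¹
t = ln(C₀ / C) / k = ln(1.480 / 1.03) / 0.01764
  = ln(1.437) / 0.01764 = 0.3626 / 0.01764 = 20.56 h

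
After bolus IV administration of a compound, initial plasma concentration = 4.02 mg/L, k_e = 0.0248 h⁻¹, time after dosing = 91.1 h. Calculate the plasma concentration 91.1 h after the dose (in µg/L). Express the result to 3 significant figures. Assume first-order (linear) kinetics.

420 µg/L

C = C₀ · e^(−k·t) = 4.020 × e^(−0.02480 × 91.1)
  = 4.020 × 0.1044 = 0.4197 mg/L
Convert: 0.4197 mg/L × 1000 = 419.7 µg/L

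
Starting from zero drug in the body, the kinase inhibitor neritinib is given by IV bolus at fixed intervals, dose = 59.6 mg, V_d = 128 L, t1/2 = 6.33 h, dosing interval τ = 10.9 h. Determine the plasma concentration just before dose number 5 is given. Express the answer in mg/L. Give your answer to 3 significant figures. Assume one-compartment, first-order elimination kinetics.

0.201 mg/L

C₀ per dose = Dose / Vd = 59.6 / 128 = 0.4656 mg/L
k = ln2 / t½ = 0.693147 / 6.33 = 0.1095 h⁻¹
Fraction remaining after one interval: r = e^(−kτ) = e^(−0.1095 × 10.9) = 0.3031
Before dose 5, 4 doses have been given (aged 1τ, 2τ, 3τ, 4τ).
C_trough = C₀ × (r + r² + … + r^4) = C₀ × r(1−r^4)/(1−r)
        = 0.4656 × 0.3031 × (1 − 0.008440) / (1 − 0.3031) = 0.2008 mg/L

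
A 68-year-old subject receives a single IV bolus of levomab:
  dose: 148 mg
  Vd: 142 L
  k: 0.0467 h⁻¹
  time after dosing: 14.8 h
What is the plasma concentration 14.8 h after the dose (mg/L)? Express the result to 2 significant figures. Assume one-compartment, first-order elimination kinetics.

C₀ = Dose / Vd = 148.0 / 142 = 1.042 mg/L
C = C₀ · e^(−k·t) = 1.042 × e^(−0.04670 × 14.8)
  = 1.042 × 0.5010 = 0.5220 mg/L

0.52 mg/L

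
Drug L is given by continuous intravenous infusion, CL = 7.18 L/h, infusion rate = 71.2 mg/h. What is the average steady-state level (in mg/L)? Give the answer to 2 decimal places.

9.92 mg/L

At steady state Css = R₀ / CL = 71.2 / 7.180 = 9.916 mg/L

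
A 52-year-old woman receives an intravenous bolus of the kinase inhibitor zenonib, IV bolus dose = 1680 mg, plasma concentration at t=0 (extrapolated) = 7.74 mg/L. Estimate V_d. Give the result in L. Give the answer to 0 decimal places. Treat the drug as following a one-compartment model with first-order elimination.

217 L

Vd = Dose / C₀ = 1680 / 7.74 = 217.1 L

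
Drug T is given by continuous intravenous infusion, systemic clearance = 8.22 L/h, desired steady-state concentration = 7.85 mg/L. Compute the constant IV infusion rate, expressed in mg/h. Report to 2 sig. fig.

65 mg/h

At steady state, infusion rate R₀ = Css × CL = 7.85 × 8.220 = 64.53 mg/h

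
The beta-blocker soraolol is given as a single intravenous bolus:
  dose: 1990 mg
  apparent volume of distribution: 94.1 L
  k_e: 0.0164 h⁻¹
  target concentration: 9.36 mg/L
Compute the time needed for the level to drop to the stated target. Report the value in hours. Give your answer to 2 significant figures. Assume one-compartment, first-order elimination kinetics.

50 h

C₀ = Dose / Vd = 1990 / 94.1 = 21.15 mg/L
t = ln(C₀ / C) / k = ln(21.15 / 9.36) / 0.01640
  = ln(2.260) / 0.01640 = 0.8154 / 0.01640 = 49.72 h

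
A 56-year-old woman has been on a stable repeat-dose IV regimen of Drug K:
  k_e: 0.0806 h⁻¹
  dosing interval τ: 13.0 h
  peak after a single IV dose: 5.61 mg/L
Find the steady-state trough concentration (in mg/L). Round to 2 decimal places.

e^(−kτ) = e^(−0.08060 × 13.0) = 0.3507
Accumulation ratio R = 1 / (1 − e^(−kτ)) = 1 / (1 − 0.3507) = 1.540
Steady-state trough = C₀ × R × e^(−kτ) = 5.61 × 1.540 × 0.3507 = 3.030 mg/L

3.03 mg/L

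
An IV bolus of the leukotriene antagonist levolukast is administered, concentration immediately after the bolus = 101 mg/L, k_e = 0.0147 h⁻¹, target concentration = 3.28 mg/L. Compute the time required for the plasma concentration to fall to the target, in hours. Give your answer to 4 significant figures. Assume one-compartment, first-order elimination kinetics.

t = ln(C₀ / C) / k = ln(101.0 / 3.28) / 0.01470
  = ln(30.79) / 0.01470 = 3.427 / 0.01470 = 233.1 h

233.1 h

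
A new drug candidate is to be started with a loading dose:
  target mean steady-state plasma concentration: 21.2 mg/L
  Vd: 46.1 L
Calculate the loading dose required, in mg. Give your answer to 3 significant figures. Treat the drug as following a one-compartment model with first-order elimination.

977 mg

LD = Css × Vd = 21.2 × 46.1 = 977.3 mg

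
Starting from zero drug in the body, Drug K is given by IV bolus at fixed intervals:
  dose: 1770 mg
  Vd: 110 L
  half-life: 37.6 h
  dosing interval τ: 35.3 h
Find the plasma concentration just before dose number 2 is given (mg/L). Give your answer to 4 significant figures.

8.394 mg/L

C₀ per dose = Dose / Vd = 1770 / 110 = 16.09 mg/L
k = ln2 / t½ = 0.693147 / 37.6 = 0.01843 h⁻¹
Fraction remaining after one interval: r = e^(−kτ) = e^(−0.01843 × 35.3) = 0.5217
Before dose 2, 1 dose has been given (aged 1τ).
C_trough = C₀ × r = 16.09 × 0.5217 = 8.394 mg/L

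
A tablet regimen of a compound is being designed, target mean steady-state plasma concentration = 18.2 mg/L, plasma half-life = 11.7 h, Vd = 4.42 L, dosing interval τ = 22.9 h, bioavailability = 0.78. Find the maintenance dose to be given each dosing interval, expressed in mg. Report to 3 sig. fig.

140 mg

k = ln2 / t½ = 0.693147 / 11.7 = 0.05924 h⁻¹
CL = k × Vd = 0.05924 × 4.42 = 0.2618 L/h
At steady state, F × (Dose/τ) = Css × CL.
Dose = Css × CL × τ / F = 18.2 × 0.2618 × 22.9 / 0.78 = 139.9 mg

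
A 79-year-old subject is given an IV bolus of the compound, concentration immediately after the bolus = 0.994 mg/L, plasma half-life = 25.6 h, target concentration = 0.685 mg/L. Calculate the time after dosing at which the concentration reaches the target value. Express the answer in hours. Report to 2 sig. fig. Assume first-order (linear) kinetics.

14 h

k = ln2 / t½ = 0.693147 / 25.6 = 0.02708 h⁻¹
t = ln(C₀ / C) / k = ln(0.9940 / 0.685) / 0.02708
  = ln(1.451) / 0.02708 = 0.3723 / 0.02708 = 13.75 h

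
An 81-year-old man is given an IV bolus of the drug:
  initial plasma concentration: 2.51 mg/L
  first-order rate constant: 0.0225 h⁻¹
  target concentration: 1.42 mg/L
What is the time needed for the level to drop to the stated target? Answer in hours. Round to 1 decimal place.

t = ln(C₀ / C) / k = ln(2.510 / 1.42) / 0.02250
  = ln(1.768) / 0.02250 = 0.5698 / 0.02250 = 25.32 h

25.3 h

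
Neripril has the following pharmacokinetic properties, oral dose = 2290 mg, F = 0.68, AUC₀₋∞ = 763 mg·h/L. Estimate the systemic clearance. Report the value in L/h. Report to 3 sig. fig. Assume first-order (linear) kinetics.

CL = F·Dose / AUC = 0.68 × 2290 / 763 = 2.041 L/h

2.04 L/h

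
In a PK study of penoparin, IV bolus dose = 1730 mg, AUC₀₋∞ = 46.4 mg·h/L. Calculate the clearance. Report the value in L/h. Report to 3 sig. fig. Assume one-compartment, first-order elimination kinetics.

37.3 L/h

CL = Dose / AUC = 1730 / 46.4 = 37.28 L/h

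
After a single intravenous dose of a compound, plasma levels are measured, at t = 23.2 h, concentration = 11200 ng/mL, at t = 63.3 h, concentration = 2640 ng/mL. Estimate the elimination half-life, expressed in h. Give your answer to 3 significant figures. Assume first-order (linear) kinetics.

19.2 h

k = ln(C₁/C₂) / (t₂ − t₁) = ln(11200/2640) / (63.3 − 23.2)
  = 1.445 / 40.10 = 0.03603 h⁻¹
t½ = ln2 / k = 0.693147 / 0.03603 = 19.24 h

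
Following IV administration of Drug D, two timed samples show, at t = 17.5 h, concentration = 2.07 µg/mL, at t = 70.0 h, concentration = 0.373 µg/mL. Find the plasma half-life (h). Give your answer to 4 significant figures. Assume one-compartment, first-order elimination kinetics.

k = ln(C₁/C₂) / (t₂ − t₁) = ln(2.07/0.373) / (70.0 − 17.5)
  = 1.714 / 52.50 = 0.03265 h⁻¹
t½ = ln2 / k = 0.693147 / 0.03265 = 21.23 h

21.23 h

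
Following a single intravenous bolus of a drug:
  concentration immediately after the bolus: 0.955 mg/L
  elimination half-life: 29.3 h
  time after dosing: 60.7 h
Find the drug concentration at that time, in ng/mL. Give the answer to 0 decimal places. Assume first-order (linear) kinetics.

227 ng/mL

k = ln2 / t½ = 0.693147 / 29.3 = 0.02366 h⁻¹
C = C₀ · e^(−k·t) = 0.9550 × e^(−0.02366 × 60.7)
  = 0.9550 × 0.2378 = 0.2271 mg/L
Convert: 0.2271 mg/L × 1000 = 227.1 ng/mL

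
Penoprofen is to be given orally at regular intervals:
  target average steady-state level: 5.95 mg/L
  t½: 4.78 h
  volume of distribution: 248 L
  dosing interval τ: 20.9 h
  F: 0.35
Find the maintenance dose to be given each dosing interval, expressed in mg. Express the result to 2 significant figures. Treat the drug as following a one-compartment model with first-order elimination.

k = ln2 / t½ = 0.693147 / 4.78 = 0.1450 h⁻¹
CL = k × Vd = 0.1450 × 248 = 35.96 L/h
At steady state, F × (Dose/τ) = Css × CL.
Dose = Css × CL × τ / F = 5.95 × 35.96 × 20.9 / 0.35 = 12780 mg

13000 mg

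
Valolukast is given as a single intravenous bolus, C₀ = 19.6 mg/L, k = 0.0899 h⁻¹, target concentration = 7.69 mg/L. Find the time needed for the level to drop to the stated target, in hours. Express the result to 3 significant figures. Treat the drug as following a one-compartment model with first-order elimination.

10.4 h

t = ln(C₀ / C) / k = ln(19.60 / 7.69) / 0.08990
  = ln(2.549) / 0.08990 = 0.9357 / 0.08990 = 10.41 h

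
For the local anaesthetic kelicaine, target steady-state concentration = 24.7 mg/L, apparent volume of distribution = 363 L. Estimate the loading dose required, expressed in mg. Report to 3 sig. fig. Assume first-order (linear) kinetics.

8970 mg

LD = Css × Vd = 24.7 × 363 = 8966 mg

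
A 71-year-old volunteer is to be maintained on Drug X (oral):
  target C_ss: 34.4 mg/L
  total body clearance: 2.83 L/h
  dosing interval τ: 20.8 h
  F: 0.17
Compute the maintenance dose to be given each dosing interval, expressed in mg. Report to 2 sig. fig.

12000 mg

At steady state, F × (Dose/τ) = Css × CL.
Dose = Css × CL × τ / F = 34.4 × 2.830 × 20.8 / 0.17 = 11910 mg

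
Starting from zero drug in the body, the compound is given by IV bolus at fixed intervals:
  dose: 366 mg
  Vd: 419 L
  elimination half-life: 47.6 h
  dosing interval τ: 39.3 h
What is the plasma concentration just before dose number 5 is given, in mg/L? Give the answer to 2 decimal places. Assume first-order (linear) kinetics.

C₀ per dose = Dose / Vd = 366 / 419 = 0.8735 mg/L
k = ln2 / t½ = 0.693147 / 47.6 = 0.01456 h⁻¹
Fraction remaining after one interval: r = e^(−kτ) = e^(−0.01456 × 39.3) = 0.5643
Before dose 5, 4 doses have been given (aged 1τ, 2τ, 3τ, 4τ).
C_trough = C₀ × (r + r² + … + r^4) = C₀ × r(1−r^4)/(1−r)
        = 0.8735 × 0.5643 × (1 − 0.1014) / (1 − 0.5643) = 1.017 mg/L

1.02 mg/L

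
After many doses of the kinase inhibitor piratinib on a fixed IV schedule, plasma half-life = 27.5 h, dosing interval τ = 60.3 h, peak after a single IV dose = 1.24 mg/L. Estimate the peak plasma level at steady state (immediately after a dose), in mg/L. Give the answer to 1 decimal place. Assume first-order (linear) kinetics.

1.6 mg/L

k = ln2 / t½ = 0.693147 / 27.5 = 0.02521 h⁻¹
e^(−kτ) = e^(−0.02521 × 60.3) = 0.2187
Accumulation ratio R = 1 / (1 − e^(−kτ)) = 1 / (1 − 0.2187) = 1.280
Steady-state peak = C₀ × R = 1.24 × 1.280 = 1.587 mg/L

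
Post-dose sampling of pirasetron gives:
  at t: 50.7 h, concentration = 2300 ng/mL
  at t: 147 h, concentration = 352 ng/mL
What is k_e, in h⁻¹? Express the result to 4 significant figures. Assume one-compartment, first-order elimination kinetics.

0.01949 h⁻¹

k = ln(C₁/C₂) / (t₂ − t₁) = ln(2300/352) / (147 − 50.7)
  = 1.877 / 96.30 = 0.01949 h⁻¹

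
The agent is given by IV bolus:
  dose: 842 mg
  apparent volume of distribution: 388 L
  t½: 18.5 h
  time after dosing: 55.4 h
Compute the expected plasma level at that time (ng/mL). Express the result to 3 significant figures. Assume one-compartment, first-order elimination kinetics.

C₀ = Dose / Vd = 842.0 / 388 = 2.170 mg/L
k = ln2 / t½ = 0.693147 / 18.5 = 0.03747 h⁻¹
C = C₀ · e^(−k·t) = 2.170 × e^(−0.03747 × 55.4)
  = 2.170 × 0.1255 = 0.2723 mg/L
Convert: 0.2723 mg/L × 1000 = 272.3 ng/mL

272 ng/mL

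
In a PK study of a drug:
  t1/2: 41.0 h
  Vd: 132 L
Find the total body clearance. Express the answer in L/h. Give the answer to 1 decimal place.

2.2 L/h

k = ln2 / t½ = 0.693147 / 41.0 = 0.01691 h⁻¹
CL = k × Vd = 0.01691 × 132 = 2.232 L/h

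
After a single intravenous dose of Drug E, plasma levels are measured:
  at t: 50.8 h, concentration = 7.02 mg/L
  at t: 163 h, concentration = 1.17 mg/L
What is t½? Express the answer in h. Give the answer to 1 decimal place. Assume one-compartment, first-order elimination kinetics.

43.4 h

k = ln(C₁/C₂) / (t₂ − t₁) = ln(7.02/1.17) / (163 − 50.8)
  = 1.792 / 112.2 = 0.01597 h⁻¹
t½ = ln2 / k = 0.693147 / 0.01597 = 43.40 h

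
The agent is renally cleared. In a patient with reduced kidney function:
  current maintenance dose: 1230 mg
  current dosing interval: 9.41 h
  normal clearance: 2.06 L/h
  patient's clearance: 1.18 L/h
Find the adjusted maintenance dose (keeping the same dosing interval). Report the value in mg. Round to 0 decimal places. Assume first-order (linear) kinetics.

To keep the same average steady-state level, dosing rate must scale with clearance.
CL ratio = 1.18 / 2.06 = 0.5728
New dose (same interval) = 1230 × 0.5728 = 704.5 mg

705 mg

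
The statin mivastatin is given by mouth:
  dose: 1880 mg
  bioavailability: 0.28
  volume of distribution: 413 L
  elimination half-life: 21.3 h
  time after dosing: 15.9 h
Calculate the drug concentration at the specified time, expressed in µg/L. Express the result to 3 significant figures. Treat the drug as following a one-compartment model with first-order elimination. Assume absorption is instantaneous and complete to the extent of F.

Amount reaching circulation = F × Dose = 0.28 × 1880 = 526.4 mg
C₀ = F·Dose / Vd = 526.4 / 413 = 1.275 mg/L
k = ln2 / t½ = 0.693147 / 21.3 = 0.03254 h⁻¹
C = C₀ · e^(−k·t) = 1.275 × e^(−0.03254 × 15.9)
  = 1.275 × 0.5961 = 0.7600 mg/L
Convert: 0.7600 mg/L × 1000 = 760.0 µg/L

760 µg/L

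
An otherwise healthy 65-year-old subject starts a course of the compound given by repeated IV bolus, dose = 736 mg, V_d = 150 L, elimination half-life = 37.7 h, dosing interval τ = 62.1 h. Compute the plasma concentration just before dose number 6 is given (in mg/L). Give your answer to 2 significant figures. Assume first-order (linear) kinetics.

2.3 mg/L

C₀ per dose = Dose / Vd = 736 / 150 = 4.907 mg/L
k = ln2 / t½ = 0.693147 / 37.7 = 0.01839 h⁻¹
Fraction remaining after one interval: r = e^(−kτ) = e^(−0.01839 × 62.1) = 0.3192
Before dose 6, 5 doses have been given (aged 1τ, 2τ, 3τ, 4τ, 5τ).
C_trough = C₀ × (r + r² + … + r^5) = C₀ × r(1−r^5)/(1−r)
        = 4.907 × 0.3192 × (1 − 0.003314) / (1 − 0.3192) = 2.293 mg/L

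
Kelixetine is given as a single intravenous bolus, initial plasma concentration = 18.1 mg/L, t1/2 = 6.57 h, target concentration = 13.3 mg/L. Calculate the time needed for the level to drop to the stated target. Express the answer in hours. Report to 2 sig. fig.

k = ln2 / t½ = 0.693147 / 6.57 = 0.1055 h⁻¹
t = ln(C₀ / C) / k = ln(18.10 / 13.3) / 0.1055
  = ln(1.361) / 0.1055 = 0.3082 / 0.1055 = 2.921 h

2.9 h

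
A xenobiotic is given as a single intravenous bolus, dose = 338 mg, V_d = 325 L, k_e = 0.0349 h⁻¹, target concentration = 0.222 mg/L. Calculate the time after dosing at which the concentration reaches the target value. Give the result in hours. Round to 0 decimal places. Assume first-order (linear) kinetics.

44 h

C₀ = Dose / Vd = 338.0 / 325 = 1.040 mg/L
t = ln(C₀ / C) / k = ln(1.040 / 0.222) / 0.03490
  = ln(4.685) / 0.03490 = 1.544 / 0.03490 = 44.24 h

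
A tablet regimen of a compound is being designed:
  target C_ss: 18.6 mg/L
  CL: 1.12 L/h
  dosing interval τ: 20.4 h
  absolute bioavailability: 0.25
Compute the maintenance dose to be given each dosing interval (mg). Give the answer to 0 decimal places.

At steady state, F × (Dose/τ) = Css × CL.
Dose = Css × CL × τ / F = 18.6 × 1.120 × 20.4 / 0.25 = 1700 mg

1700 mg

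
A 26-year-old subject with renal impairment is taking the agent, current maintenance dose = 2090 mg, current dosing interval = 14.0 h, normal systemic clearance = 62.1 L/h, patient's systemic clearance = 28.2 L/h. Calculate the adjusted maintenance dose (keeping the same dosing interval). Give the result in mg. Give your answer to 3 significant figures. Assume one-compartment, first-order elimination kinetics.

To keep the same average steady-state level, dosing rate must scale with clearance.
CL ratio = 28.2 / 62.1 = 0.4541
New dose (same interval) = 2090 × 0.4541 = 949.1 mg

949 mg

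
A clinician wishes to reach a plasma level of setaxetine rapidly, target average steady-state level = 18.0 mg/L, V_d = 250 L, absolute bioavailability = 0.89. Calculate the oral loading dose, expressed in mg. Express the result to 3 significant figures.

5060 mg

LD = Css × Vd / F = 18.0 × 250 / 0.89 = 5056 mg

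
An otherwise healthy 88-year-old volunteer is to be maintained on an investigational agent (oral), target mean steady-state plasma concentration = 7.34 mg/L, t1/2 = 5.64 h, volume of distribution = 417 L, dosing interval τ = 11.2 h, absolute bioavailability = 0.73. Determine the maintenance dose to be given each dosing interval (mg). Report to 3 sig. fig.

5770 mg

k = ln2 / t½ = 0.693147 / 5.64 = 0.1229 h⁻¹
CL = k × Vd = 0.1229 × 417 = 51.25 L/h
At steady state, F × (Dose/τ) = Css × CL.
Dose = Css × CL × τ / F = 7.34 × 51.25 × 11.2 / 0.73 = 5771 mg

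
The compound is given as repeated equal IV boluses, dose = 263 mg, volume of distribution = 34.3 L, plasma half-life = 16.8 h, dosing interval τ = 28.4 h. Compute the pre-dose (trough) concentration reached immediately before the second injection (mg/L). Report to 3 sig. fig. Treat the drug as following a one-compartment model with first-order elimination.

C₀ per dose = Dose / Vd = 263 / 34.3 = 7.668 mg/L
k = ln2 / t½ = 0.693147 / 16.8 = 0.04126 h⁻¹
Fraction remaining after one interval: r = e^(−kτ) = e^(−0.04126 × 28.4) = 0.3098
Before dose 2, 1 dose has been given (aged 1τ).
C_trough = C₀ × r = 7.668 × 0.3098 = 2.376 mg/L

2.38 mg/L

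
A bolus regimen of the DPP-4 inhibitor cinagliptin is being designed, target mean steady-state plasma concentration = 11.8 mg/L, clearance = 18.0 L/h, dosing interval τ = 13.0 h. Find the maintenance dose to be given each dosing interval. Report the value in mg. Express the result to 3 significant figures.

At steady state, Dose/τ = Css × CL.
Dose = Css × CL × τ = 11.8 × 18.00 × 13.0 = 2761 mg

2760 mg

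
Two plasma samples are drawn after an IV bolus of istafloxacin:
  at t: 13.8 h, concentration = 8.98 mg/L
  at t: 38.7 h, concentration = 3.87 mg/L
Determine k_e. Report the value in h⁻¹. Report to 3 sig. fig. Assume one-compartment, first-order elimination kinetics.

k = ln(C₁/C₂) / (t₂ − t₁) = ln(8.98/3.87) / (38.7 − 13.8)
  = 0.8417 / 24.90 = 0.03380 h⁻¹

0.0338 h⁻¹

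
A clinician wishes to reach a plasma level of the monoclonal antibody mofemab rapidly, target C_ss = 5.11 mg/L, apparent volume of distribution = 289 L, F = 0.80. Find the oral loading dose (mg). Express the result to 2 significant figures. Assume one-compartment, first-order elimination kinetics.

1800 mg

LD = Css × Vd / F = 5.11 × 289 / 0.80 = 1846 mg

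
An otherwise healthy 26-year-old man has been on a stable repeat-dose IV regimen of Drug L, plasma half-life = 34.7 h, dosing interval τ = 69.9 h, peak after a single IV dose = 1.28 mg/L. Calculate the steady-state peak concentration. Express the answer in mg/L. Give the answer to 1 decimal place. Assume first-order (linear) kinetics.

1.7 mg/L

k = ln2 / t½ = 0.693147 / 34.7 = 0.01998 h⁻¹
e^(−kτ) = e^(−0.01998 × 69.9) = 0.2474
Accumulation ratio R = 1 / (1 − e^(−kτ)) = 1 / (1 − 0.2474) = 1.329
Steady-state peak = C₀ × R = 1.28 × 1.329 = 1.701 mg/L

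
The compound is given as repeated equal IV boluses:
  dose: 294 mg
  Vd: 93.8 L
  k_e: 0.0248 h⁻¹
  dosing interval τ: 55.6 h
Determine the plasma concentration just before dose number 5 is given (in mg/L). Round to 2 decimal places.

1.05 mg/L

C₀ per dose = Dose / Vd = 294 / 93.8 = 3.134 mg/L
Fraction remaining after one interval: r = e^(−kτ) = e^(−0.02480 × 55.6) = 0.2519
Before dose 5, 4 doses have been given (aged 1τ, 2τ, 3τ, 4τ).
C_trough = C₀ × (r + r² + … + r^4) = C₀ × r(1−r^4)/(1−r)
        = 3.134 × 0.2519 × (1 − 0.004026) / (1 − 0.2519) = 1.051 mg/L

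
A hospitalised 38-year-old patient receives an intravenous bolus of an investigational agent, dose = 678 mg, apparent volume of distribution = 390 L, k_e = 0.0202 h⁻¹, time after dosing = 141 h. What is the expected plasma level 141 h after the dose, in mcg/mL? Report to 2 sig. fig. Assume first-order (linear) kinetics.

0.10 mcg/mL

C₀ = Dose / Vd = 678.0 / 390 = 1.738 mg/L
C = C₀ · e^(−k·t) = 1.738 × e^(−0.02020 × 141)
  = 1.738 × 0.05795 = 0.1007 mg/L
(0.1007 mg/L = 0.1007 mcg/mL)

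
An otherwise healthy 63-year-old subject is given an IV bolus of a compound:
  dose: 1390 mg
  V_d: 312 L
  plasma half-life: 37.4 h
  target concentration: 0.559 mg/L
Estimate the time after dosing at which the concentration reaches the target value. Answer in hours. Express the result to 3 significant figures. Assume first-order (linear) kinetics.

112 h

C₀ = Dose / Vd = 1390 / 312 = 4.455 mg/L
k = ln2 / t½ = 0.693147 / 37.4 = 0.01853 h⁻¹
t = ln(C₀ / C) / k = ln(4.455 / 0.559) / 0.01853
  = ln(7.970) / 0.01853 = 2.076 / 0.01853 = 112.0 h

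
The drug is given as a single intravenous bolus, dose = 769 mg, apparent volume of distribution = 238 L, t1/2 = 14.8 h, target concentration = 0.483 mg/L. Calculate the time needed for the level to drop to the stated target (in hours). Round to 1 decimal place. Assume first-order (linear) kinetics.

C₀ = Dose / Vd = 769.0 / 238 = 3.231 mg/L
k = ln2 / t½ = 0.693147 / 14.8 = 0.04683 h⁻¹
t = ln(C₀ / C) / k = ln(3.231 / 0.483) / 0.04683
  = ln(6.689) / 0.04683 = 1.900 / 0.04683 = 40.57 h

40.6 h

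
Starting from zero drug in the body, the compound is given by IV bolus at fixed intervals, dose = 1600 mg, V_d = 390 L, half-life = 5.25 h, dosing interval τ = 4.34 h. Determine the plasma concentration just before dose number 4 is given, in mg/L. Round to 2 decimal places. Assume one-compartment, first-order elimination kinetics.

4.35 mg/L

C₀ per dose = Dose / Vd = 1600 / 390 = 4.103 mg/L
k = ln2 / t½ = 0.693147 / 5.25 = 0.1320 h⁻¹
Fraction remaining after one interval: r = e^(−kτ) = e^(−0.1320 × 4.34) = 0.5639
Before dose 4, 3 doses have been given (aged 1τ, 2τ, 3τ).
C_trough = C₀ × (r + r² + … + r^3) = C₀ × r(1−r^3)/(1−r)
        = 4.103 × 0.5639 × (1 − 0.1793) / (1 − 0.5639) = 4.354 mg/L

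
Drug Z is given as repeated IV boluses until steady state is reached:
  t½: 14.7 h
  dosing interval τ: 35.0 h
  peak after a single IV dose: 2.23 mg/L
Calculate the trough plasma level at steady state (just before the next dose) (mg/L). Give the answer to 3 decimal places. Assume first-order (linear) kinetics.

0.530 mg/L

k = ln2 / t½ = 0.693147 / 14.7 = 0.04715 h⁻¹
e^(−kτ) = e^(−0.04715 × 35.0) = 0.1920
Accumulation ratio R = 1 / (1 − e^(−kτ)) = 1 / (1 − 0.1920) = 1.238
Steady-state trough = C₀ × R × e^(−kτ) = 2.23 × 1.238 × 0.1920 = 0.5301 mg/L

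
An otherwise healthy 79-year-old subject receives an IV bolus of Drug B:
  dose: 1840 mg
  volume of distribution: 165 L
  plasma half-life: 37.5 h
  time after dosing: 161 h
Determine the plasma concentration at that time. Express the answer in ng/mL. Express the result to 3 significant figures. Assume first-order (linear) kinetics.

569 ng/mL

C₀ = Dose / Vd = 1840 / 165 = 11.15 mg/L
k = ln2 / t½ = 0.693147 / 37.5 = 0.01848 h⁻¹
C = C₀ · e^(−k·t) = 11.15 × e^(−0.01848 × 161)
  = 11.15 × 0.05103 = 0.5690 mg/L
Convert: 0.5690 mg/L × 1000 = 569.0 ng/mL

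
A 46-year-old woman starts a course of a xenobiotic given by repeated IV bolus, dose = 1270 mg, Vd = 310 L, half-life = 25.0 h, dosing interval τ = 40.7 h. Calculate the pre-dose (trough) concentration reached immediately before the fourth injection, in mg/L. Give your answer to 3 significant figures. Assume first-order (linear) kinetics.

1.89 mg/L

C₀ per dose = Dose / Vd = 1270 / 310 = 4.097 mg/L
k = ln2 / t½ = 0.693147 / 25.0 = 0.02773 h⁻¹
Fraction remaining after one interval: r = e^(−kτ) = e^(−0.02773 × 40.7) = 0.3235
Before dose 4, 3 doses have been given (aged 1τ, 2τ, 3τ).
C_trough = C₀ × (r + r² + … + r^3) = C₀ × r(1−r^3)/(1−r)
        = 4.097 × 0.3235 × (1 − 0.03386) / (1 − 0.3235) = 1.893 mg/L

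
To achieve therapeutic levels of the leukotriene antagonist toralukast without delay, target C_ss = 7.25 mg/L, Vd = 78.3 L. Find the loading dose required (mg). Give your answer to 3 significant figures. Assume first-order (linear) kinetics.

LD = Css × Vd = 7.25 × 78.3 = 567.7 mg

568 mg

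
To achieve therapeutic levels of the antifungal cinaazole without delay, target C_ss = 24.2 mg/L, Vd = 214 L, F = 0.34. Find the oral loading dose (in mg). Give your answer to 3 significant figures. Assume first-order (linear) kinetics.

LD = Css × Vd / F = 24.2 × 214 / 0.34 = 15230 mg

15200 mg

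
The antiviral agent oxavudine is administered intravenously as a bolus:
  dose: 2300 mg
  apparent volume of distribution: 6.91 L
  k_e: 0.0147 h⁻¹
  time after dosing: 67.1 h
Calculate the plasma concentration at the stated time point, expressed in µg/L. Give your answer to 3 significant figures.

124000 µg/L

C₀ = Dose / Vd = 2300 / 6.91 = 332.9 mg/L
C = C₀ · e^(−k·t) = 332.9 × e^(−0.01470 × 67.1)
  = 332.9 × 0.3729 = 124.1 mg/L
Convert: 124.1 mg/L × 1000 = 124100 µg/L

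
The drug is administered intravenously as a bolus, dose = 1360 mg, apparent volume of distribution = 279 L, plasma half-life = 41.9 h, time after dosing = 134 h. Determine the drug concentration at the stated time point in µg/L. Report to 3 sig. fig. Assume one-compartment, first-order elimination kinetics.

C₀ = Dose / Vd = 1360 / 279 = 4.875 mg/L
k = ln2 / t½ = 0.693147 / 41.9 = 0.01654 h⁻¹
C = C₀ · e^(−k·t) = 4.875 × e^(−0.01654 × 134)
  = 4.875 × 0.1090 = 0.5314 mg/L
Convert: 0.5314 mg/L × 1000 = 531.4 µg/L

531 µg/L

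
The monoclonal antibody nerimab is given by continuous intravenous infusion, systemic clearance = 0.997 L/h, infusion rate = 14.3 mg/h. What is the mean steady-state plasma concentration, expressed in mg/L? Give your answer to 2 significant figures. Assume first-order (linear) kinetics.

At steady state Css = R₀ / CL = 14.3 / 0.9970 = 14.34 mg/L

14 mg/L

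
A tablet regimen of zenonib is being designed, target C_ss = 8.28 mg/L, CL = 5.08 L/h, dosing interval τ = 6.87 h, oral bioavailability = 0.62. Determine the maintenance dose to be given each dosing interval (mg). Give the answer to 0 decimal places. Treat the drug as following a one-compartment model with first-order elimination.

At steady state, F × (Dose/τ) = Css × CL.
Dose = Css × CL × τ / F = 8.28 × 5.080 × 6.87 / 0.62 = 466.1 mg

466 mg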